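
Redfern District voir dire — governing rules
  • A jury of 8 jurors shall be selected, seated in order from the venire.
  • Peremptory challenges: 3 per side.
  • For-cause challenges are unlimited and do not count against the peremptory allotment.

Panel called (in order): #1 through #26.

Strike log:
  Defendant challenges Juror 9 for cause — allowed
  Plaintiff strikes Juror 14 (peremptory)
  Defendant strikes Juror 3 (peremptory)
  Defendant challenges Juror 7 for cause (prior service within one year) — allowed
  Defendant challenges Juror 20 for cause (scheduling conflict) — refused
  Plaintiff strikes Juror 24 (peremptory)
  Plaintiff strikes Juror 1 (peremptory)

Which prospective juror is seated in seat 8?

12

Removed: #1, #3, #7, #9, #14, #24. (#20 stays — for-cause denied.)
Seating in order: seats 1–8 → #2, #4, #5, #6, #8, #10, #11, #12.
So seat 8 is #12.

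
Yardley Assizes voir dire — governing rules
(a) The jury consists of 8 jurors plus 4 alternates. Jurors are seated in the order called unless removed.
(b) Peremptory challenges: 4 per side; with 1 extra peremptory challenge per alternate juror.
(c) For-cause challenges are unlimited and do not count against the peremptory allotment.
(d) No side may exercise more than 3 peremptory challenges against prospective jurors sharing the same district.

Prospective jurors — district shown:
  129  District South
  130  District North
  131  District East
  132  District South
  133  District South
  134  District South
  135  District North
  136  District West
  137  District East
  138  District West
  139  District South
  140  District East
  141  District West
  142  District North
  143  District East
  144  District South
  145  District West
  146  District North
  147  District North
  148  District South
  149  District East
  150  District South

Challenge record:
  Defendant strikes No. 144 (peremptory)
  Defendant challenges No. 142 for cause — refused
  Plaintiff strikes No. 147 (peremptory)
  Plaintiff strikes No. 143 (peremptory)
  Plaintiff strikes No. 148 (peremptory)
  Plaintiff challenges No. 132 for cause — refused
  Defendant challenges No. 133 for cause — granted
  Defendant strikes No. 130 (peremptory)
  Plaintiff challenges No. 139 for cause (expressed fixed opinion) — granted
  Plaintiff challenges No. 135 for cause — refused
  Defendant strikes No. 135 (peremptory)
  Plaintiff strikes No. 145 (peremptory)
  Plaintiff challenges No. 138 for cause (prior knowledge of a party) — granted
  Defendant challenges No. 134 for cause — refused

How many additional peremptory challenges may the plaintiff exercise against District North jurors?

Plaintiff peremptories so far: #147, #143, #148, #145 — 4 of 8 used, 4 left overall.
Against District North: #147 — 1 used; per-district cap 3 leaves 2.
Binding limit: min(4, 2) = 2.

2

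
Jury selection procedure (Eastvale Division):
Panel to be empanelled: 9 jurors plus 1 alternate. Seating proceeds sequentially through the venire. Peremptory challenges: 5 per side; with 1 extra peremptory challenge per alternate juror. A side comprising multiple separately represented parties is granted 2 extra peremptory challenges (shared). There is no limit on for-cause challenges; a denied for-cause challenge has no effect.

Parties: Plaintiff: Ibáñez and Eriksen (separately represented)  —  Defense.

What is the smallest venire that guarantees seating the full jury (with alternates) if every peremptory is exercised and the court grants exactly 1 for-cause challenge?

25

Seats to fill: 9 + 1 alternates = 10.
Peremptories — Plaintiff: 5 + 1×1 + 2 = 8; Defense: 5 + 1×1 = 6; total 14.
For-cause removals: 1.
Minimum venire: 10 + 14 + 1 = 25.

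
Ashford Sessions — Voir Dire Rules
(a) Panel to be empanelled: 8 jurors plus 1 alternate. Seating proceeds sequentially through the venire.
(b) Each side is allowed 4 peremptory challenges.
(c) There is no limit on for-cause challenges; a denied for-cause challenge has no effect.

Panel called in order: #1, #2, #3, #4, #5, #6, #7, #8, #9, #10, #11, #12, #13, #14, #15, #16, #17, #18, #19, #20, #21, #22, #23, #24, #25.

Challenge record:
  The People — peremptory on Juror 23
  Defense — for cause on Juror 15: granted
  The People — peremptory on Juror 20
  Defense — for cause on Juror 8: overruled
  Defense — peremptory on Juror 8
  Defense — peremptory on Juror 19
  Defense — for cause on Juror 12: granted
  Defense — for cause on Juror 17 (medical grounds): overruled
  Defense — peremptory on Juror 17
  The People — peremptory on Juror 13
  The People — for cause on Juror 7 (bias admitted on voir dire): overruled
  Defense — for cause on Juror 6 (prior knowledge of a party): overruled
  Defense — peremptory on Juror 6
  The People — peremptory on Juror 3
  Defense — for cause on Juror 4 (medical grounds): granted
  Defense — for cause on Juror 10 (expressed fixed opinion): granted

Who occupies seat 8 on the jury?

Removed: #3, #4, #6, #8, #10, #12, #13, #15, #17, #19, #20, #23. (#7 stays — for-cause denied.)
Filling seats in venire order through position 8: #1, #2, #5, #7, #9, #11, #14, #16.
So seat 8 is #16.

16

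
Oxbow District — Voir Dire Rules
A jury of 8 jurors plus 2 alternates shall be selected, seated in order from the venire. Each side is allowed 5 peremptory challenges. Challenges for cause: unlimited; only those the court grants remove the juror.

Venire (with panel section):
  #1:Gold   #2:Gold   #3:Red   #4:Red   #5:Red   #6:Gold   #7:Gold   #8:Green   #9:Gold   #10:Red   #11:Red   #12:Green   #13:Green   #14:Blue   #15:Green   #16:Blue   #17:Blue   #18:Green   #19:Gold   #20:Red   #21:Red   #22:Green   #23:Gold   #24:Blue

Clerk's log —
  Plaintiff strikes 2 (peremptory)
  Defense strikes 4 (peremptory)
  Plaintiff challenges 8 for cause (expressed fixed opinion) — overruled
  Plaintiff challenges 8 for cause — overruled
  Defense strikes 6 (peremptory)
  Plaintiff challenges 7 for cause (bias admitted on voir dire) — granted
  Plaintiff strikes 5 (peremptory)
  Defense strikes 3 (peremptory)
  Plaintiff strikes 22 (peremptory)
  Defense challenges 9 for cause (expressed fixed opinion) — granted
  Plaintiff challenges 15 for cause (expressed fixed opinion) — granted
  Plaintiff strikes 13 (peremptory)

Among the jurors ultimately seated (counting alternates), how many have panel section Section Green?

3

Removed: #2, #3, #4, #5, #6, #7, #9, #13, #15, #22.
Seated (10 incl. alternates): #1, #8, #10, #11, #12, #14, #16, #17, #18, #19.
Of those, in Section Green: #8, #12, #18 → 3.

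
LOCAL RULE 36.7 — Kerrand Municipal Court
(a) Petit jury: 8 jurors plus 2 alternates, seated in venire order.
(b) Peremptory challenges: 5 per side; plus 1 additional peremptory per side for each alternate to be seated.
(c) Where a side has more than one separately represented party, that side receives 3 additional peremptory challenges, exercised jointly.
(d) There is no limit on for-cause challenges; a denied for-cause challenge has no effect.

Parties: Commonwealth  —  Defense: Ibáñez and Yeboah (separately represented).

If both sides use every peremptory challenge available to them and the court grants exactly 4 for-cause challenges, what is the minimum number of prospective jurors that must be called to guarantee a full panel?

31

Seats to fill: 8 + 2 alternates = 10.
Peremptories — Commonwealth: 5 + 1×2 = 7; Defense: 5 + 1×2 + 3 = 10; total 17.
For-cause removals: 4.
Minimum venire: 10 + 17 + 4 = 31.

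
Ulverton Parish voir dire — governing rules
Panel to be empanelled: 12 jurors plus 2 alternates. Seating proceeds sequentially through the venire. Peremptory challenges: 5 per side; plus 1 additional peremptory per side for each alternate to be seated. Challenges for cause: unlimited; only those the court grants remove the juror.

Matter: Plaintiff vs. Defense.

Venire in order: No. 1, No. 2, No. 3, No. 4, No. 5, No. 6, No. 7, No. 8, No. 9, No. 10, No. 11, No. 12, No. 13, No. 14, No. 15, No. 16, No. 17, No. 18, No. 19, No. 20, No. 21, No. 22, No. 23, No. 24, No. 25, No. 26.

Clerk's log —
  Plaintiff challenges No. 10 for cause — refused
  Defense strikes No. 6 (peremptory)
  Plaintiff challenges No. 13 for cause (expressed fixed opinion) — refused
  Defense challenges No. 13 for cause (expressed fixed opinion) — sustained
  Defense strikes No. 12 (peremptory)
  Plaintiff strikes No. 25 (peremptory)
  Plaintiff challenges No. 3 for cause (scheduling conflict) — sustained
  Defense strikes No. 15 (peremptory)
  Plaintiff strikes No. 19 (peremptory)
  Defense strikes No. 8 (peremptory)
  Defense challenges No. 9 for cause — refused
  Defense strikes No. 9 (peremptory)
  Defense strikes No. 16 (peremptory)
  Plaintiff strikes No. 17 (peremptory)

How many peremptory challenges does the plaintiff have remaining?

Plaintiff allotment: 5 base + 1 × 2 alternates = 7.
Plaintiff peremptories used: #25, #19, #17 — 3 (for-cause on #10, #13, #3 don't count).
Remaining: 7 − 3 = 4.

4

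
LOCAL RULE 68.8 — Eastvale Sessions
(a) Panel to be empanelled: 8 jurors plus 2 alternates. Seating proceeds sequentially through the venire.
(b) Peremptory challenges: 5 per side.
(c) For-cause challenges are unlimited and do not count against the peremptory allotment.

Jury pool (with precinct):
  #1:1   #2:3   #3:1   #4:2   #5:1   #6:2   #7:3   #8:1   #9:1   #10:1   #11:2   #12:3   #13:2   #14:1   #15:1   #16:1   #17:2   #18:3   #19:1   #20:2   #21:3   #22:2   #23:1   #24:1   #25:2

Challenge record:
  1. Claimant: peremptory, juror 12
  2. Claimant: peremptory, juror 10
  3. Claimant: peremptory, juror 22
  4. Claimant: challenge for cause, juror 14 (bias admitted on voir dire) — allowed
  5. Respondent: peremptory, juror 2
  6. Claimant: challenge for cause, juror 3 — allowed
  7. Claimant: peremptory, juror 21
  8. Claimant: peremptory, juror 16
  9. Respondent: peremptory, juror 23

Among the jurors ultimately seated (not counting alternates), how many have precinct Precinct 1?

Removed: #2, #3, #10, #12, #14, #16, #21, #22, #23.
Seated jurors 1–8: #1, #4, #5, #6, #7, #8, #9, #11 (alternates #13, #15 not counted).
Of those, in Precinct 1: #1, #5, #8, #9 → 4.

4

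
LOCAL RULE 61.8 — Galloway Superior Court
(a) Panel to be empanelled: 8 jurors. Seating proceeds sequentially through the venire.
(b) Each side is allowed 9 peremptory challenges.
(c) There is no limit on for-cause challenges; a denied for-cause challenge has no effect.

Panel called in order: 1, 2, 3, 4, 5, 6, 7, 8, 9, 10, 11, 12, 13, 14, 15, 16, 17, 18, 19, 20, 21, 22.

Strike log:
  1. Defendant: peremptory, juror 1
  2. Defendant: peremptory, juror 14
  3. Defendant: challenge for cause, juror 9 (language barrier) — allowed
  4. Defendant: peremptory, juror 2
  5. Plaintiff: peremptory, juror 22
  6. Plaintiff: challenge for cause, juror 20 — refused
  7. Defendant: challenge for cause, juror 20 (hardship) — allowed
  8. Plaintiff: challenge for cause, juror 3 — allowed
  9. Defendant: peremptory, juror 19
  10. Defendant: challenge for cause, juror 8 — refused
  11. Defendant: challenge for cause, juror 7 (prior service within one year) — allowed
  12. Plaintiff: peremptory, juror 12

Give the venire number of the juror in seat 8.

15

Removed: #1, #2, #3, #7, #9, #12, #14, #19, #20, #22. (#8 stays — for-cause denied.)
Seating in order: seats 1–8 → #4, #5, #6, #8, #10, #11, #13, #15.
So seat 8 is #15.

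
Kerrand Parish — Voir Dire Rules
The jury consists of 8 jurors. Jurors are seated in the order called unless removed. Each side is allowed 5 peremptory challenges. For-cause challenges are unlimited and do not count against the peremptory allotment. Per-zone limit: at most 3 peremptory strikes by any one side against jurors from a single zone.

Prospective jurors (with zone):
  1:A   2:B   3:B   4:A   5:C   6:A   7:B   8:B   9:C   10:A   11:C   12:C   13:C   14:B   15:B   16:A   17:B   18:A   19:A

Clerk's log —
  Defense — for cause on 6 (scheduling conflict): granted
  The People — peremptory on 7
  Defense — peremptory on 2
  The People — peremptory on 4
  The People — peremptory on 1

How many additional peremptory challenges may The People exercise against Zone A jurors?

1

The People peremptories so far: #7, #4, #1 — 3 of 5 used, 2 left overall.
Against Zone A: #4, #1 — 2 used; per-zone cap 3 leaves 1.
Binding limit: min(2, 1) = 1.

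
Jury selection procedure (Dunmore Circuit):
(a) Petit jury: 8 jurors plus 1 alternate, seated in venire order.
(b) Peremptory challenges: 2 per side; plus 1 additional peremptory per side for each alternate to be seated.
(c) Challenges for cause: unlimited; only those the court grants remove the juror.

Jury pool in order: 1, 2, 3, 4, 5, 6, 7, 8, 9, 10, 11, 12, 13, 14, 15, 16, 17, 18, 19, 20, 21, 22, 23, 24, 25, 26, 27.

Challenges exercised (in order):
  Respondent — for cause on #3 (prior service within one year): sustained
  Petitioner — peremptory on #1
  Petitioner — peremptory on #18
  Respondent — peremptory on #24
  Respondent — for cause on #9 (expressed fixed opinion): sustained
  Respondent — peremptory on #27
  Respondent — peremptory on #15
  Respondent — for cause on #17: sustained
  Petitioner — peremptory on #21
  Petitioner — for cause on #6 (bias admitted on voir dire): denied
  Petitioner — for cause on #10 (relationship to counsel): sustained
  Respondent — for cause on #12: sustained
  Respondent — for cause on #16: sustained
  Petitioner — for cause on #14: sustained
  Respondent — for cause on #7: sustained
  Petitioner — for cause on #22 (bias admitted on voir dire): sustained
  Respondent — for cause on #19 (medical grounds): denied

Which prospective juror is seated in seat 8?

Removed: #1, #3, #7, #9, #10, #12, #14, #15, #16, #17, #18, #21, #22, #24, #27. (#6, #19 stay — for-cause denied.)
Seating in order: seats 1–8 → #2, #4, #5, #6, #8, #11, #13, #19; alternates → #20.
So seat 8 is #19.

19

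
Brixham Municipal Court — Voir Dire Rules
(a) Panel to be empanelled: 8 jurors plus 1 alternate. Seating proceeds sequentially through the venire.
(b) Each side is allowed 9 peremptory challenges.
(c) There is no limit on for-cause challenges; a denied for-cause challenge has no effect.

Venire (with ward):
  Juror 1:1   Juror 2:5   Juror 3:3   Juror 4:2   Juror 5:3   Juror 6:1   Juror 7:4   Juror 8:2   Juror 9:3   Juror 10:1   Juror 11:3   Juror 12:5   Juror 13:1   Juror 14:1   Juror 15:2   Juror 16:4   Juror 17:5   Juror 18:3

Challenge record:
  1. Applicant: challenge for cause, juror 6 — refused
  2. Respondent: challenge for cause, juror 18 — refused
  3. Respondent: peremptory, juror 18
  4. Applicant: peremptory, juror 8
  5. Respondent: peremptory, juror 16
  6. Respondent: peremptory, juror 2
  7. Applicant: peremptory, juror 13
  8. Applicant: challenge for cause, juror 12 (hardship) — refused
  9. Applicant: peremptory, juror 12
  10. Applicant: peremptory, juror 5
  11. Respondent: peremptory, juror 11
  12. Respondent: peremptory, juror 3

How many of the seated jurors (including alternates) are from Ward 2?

2

Removed: #2, #3, #5, #8, #11, #12, #13, #16, #18.
Seated (9 incl. alternates): #1, #4, #6, #7, #9, #10, #14, #15, #17.
Of those, in Ward 2: #4, #15 → 2.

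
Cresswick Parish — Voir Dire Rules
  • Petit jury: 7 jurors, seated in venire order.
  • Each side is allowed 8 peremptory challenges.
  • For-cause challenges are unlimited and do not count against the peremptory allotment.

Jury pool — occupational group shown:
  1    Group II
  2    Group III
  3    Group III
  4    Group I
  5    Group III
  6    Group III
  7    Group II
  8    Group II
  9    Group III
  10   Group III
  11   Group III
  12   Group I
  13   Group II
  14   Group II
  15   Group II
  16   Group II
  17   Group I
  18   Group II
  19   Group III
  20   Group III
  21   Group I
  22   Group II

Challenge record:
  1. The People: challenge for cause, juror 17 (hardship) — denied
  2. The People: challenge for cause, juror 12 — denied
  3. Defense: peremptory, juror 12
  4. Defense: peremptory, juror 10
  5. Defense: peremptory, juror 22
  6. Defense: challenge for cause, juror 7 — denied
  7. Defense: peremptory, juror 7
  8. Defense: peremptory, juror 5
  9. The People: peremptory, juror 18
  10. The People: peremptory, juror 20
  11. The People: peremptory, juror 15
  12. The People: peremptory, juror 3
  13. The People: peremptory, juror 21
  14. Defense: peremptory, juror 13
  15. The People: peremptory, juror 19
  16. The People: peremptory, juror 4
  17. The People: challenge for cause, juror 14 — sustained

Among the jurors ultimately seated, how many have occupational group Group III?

Removed: #3, #4, #5, #7, #10, #12, #13, #14, #15, #18, #19, #20, #21, #22.
Seated jurors 1–7: #1, #2, #6, #8, #9, #11, #16.
Of those, in Group III: #2, #6, #9, #11 → 4.

4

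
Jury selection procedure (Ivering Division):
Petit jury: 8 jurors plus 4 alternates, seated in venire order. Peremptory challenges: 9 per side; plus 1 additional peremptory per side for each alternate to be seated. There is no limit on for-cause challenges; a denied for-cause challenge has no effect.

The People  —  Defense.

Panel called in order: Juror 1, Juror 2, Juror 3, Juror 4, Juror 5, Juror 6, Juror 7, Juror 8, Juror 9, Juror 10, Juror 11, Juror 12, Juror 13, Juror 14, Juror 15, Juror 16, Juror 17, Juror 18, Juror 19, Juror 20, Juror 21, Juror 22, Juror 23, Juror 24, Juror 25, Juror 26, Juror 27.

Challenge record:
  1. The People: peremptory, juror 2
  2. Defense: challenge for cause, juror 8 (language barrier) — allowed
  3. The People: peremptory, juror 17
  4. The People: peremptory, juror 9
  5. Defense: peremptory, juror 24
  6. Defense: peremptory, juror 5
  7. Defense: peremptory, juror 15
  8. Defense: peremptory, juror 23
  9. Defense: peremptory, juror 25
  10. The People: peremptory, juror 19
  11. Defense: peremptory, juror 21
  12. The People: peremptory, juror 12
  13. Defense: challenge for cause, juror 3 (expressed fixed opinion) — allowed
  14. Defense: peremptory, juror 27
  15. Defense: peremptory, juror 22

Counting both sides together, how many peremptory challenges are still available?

The People allotment: 9 base + 1 × 4 alternates = 13. Defense allotment: 9 base + 1 × 4 alternates = 13.
The People peremptories used: #2, #17, #9, #19, #12 — 5.
Defense peremptories used: #24, #5, #15, #23, #25, #21, #27, #22 — 8 (for-cause on #8, #3 don't count).
Remaining: (13 − 5) + (13 − 8) = 13.

13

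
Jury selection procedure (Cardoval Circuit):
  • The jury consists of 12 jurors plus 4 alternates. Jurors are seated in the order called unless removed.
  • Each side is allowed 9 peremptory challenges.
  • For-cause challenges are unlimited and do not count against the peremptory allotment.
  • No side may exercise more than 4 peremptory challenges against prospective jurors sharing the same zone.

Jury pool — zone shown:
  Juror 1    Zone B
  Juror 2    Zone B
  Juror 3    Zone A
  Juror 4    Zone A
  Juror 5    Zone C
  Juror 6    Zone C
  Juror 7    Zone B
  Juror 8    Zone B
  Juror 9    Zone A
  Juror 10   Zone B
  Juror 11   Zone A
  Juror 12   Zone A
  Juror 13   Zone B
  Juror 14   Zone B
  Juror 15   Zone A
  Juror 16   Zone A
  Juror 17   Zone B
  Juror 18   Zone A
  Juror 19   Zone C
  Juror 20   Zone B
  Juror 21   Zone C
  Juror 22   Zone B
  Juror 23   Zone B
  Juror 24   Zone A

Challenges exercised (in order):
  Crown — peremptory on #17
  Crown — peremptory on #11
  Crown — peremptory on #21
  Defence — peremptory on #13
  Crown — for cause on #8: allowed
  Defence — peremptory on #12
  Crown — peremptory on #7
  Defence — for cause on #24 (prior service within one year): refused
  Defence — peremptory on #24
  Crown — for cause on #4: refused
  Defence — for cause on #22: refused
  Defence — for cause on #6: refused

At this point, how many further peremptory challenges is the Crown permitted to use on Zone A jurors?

Crown peremptories so far: #17, #11, #21, #7 — 4 of 9 used, 5 left overall.
Against Zone A: #11 — 1 used; per-zone cap 4 leaves 3.
Binding limit: min(5, 3) = 3.

3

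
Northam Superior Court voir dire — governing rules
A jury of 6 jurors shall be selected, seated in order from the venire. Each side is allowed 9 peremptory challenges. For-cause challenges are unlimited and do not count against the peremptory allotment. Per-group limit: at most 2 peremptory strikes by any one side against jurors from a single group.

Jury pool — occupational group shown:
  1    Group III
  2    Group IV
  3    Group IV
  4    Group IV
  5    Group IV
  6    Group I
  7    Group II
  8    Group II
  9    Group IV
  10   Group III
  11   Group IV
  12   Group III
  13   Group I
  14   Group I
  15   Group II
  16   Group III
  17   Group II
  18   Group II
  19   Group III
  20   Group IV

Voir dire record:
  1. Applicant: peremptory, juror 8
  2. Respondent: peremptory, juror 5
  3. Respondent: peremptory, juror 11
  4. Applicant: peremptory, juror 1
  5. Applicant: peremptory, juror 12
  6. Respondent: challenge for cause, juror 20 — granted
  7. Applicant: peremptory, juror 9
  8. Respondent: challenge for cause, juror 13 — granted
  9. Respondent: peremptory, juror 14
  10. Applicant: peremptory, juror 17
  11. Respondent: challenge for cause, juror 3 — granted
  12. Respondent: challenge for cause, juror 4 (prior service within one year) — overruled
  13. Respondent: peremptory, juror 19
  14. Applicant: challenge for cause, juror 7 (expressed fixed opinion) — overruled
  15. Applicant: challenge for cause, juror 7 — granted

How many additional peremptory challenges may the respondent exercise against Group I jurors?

1

Respondent peremptories so far: #5, #11, #14, #19 — 4 of 9 used, 5 left overall.
Against Group I: #14 — 1 used; per-group cap 2 leaves 1.
Binding limit: min(5, 1) = 1.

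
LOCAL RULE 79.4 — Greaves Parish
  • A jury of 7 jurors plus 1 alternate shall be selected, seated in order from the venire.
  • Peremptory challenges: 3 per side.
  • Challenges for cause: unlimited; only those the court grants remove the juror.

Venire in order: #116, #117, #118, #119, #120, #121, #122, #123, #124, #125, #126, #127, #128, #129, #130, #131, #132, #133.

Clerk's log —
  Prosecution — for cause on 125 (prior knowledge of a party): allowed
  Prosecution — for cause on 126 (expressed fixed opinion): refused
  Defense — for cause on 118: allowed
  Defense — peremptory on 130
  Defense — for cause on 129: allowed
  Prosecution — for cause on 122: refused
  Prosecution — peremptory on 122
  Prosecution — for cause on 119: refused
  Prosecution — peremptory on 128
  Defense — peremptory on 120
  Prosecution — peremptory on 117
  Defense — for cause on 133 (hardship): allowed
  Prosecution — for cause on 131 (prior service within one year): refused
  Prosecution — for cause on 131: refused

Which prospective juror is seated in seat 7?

Removed: #117, #118, #120, #122, #125, #128, #129, #130, #133. (#119, #126, #131 stay — for-cause denied.)
Filling seats in venire order through position 7: #116, #119, #121, #123, #124, #126, #127.
So seat 7 is #127.

127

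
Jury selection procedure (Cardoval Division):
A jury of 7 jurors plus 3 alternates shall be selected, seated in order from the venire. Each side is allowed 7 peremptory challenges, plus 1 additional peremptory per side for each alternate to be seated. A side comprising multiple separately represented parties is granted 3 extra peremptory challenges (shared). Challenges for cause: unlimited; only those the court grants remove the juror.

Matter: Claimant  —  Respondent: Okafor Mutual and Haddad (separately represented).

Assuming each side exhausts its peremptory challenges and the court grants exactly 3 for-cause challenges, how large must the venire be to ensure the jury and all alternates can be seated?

Seats to fill: 7 + 3 alternates = 10.
Peremptories — Claimant: 7 + 1×3 = 10; Respondent: 7 + 1×3 + 3 = 13; total 23.
For-cause removals: 3.
Minimum venire: 10 + 23 + 3 = 36.

36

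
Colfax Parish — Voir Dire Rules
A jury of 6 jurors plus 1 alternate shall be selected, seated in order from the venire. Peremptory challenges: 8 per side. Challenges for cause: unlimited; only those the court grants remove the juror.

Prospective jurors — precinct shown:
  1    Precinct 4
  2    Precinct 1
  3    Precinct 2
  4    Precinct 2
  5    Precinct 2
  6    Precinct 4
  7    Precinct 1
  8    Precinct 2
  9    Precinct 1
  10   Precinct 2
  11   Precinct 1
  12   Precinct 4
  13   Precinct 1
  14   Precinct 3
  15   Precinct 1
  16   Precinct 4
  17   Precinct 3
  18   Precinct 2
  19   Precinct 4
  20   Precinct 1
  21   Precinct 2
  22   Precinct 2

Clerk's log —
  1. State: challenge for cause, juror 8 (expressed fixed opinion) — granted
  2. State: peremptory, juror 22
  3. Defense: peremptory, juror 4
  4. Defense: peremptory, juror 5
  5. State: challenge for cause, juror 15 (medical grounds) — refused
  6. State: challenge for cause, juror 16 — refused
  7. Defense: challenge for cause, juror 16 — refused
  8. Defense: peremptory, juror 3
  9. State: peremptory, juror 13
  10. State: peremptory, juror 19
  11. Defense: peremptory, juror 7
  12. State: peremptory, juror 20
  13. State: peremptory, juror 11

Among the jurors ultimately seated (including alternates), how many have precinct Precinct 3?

Removed: #3, #4, #5, #7, #8, #11, #13, #19, #20, #22.
Seated (7 incl. alternates): #1, #2, #6, #9, #10, #12, #14.
Of those, in Precinct 3: #14 → 1.

1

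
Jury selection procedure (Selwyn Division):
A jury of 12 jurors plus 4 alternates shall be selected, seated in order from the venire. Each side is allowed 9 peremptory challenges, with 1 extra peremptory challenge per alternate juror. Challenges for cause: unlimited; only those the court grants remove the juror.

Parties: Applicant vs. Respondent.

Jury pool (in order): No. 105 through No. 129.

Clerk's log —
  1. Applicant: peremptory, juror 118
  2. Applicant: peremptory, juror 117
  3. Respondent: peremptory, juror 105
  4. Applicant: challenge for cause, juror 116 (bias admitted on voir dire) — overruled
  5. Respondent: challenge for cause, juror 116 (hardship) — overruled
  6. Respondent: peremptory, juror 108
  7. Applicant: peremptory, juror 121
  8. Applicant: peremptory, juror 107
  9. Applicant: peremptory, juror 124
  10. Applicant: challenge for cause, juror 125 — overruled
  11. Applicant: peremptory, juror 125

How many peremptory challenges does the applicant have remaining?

Applicant allotment: 9 base + 1 × 4 alternates = 13.
Applicant peremptories used: #118, #117, #121, #107, #124, #125 — 6 (for-cause on #116, #125 don't count).
Remaining: 13 − 6 = 7.

7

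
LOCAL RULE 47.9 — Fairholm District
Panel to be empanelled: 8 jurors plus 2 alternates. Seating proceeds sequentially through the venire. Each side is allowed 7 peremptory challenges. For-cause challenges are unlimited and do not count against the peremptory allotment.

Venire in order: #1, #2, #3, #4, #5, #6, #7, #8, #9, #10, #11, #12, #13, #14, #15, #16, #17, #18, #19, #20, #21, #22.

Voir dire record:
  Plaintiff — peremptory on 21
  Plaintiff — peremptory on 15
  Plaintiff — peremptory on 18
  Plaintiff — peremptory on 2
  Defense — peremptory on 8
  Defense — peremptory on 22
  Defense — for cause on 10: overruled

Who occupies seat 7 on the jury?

9

Removed: #2, #8, #15, #18, #21, #22. (#10 stays — for-cause denied.)
Filling seats in venire order through position 7: #1, #3, #4, #5, #6, #7, #9.
So seat 7 is #9.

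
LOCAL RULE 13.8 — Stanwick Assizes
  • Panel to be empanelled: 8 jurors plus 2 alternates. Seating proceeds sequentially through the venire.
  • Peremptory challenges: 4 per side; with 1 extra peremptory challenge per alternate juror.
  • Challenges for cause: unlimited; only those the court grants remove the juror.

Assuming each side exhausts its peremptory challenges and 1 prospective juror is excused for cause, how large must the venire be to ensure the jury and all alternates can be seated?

Seats to fill: 8 + 2 alternates = 10.
Peremptories: 4 + 1×2 = 6 per side × 2 sides = 12.
For-cause removals: 1.
Minimum venire: 10 + 12 + 1 = 23.

23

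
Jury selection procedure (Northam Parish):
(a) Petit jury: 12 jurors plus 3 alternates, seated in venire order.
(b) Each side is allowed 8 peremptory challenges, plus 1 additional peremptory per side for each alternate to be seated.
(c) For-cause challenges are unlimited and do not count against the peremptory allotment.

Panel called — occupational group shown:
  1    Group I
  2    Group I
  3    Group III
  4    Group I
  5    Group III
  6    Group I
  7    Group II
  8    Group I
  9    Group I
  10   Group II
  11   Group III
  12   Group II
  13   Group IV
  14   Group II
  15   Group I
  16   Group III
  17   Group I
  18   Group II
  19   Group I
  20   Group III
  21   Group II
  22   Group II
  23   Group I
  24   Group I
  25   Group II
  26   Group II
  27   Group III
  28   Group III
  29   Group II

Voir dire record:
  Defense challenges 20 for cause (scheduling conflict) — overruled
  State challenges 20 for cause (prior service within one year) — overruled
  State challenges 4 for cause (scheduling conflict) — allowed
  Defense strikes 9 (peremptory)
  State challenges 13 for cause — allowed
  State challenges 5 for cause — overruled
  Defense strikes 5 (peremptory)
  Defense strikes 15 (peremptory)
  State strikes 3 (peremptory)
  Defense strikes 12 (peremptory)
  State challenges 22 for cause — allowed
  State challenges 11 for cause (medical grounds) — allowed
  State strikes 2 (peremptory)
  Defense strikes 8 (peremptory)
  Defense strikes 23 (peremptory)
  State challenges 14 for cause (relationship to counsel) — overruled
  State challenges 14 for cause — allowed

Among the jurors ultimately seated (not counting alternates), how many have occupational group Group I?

5

Removed: #2, #3, #4, #5, #8, #9, #11, #12, #13, #14, #15, #22, #23.
Seated jurors 1–12: #1, #6, #7, #10, #16, #17, #18, #19, #20, #21, #24, #25 (alternates #26, #27, #28 not counted).
Of those, in Group I: #1, #6, #17, #19, #24 → 5.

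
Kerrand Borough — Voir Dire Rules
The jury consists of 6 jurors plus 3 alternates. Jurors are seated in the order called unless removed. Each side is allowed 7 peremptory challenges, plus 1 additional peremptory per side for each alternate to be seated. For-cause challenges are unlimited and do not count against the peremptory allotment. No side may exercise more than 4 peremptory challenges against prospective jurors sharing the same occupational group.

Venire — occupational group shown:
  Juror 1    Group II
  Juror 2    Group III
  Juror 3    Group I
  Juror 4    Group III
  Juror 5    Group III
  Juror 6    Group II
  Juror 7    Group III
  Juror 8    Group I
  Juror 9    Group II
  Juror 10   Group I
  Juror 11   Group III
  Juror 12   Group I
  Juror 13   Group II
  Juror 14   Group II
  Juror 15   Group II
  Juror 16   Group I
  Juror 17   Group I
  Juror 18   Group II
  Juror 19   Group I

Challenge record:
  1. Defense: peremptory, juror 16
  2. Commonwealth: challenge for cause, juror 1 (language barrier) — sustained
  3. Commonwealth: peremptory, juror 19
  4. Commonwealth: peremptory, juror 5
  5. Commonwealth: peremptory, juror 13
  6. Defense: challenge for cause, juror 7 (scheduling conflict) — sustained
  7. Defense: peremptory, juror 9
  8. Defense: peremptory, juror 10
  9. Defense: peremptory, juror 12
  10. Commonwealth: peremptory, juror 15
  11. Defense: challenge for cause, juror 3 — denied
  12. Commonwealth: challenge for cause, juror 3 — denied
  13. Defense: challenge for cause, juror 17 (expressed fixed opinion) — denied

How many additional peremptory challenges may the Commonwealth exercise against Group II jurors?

2

Commonwealth peremptories so far: #19, #5, #13, #15 — 4 of 10 used, 6 left overall.
Against Group II: #13, #15 — 2 used; per-group cap 4 leaves 2.
Binding limit: min(6, 2) = 2.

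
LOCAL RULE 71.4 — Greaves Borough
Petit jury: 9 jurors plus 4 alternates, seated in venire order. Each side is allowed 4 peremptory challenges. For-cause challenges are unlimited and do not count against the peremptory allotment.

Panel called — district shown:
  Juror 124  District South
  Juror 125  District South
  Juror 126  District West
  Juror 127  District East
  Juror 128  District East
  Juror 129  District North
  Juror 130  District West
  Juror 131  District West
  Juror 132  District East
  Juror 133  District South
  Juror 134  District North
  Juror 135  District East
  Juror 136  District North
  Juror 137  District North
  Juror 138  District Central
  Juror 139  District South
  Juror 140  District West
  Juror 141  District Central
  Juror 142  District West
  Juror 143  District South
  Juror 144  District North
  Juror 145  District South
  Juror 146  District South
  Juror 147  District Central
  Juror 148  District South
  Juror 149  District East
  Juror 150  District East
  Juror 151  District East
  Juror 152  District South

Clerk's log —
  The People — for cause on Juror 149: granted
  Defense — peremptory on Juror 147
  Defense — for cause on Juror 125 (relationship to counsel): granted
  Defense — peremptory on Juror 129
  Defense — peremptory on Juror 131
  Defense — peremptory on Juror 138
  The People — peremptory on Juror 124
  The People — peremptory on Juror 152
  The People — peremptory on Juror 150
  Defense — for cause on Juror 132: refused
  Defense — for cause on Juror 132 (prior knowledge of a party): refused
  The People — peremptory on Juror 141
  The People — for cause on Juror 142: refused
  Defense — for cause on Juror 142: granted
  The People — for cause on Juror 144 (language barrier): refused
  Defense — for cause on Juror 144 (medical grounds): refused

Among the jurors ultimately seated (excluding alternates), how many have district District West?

Removed: #124, #125, #129, #131, #138, #141, #142, #147, #149, #150, #152.
Seated jurors 1–9: #126, #127, #128, #130, #132, #133, #134, #135, #136 (alternates #137, #139, #140, #143 not counted).
Of those, in District West: #126, #130 → 2.

2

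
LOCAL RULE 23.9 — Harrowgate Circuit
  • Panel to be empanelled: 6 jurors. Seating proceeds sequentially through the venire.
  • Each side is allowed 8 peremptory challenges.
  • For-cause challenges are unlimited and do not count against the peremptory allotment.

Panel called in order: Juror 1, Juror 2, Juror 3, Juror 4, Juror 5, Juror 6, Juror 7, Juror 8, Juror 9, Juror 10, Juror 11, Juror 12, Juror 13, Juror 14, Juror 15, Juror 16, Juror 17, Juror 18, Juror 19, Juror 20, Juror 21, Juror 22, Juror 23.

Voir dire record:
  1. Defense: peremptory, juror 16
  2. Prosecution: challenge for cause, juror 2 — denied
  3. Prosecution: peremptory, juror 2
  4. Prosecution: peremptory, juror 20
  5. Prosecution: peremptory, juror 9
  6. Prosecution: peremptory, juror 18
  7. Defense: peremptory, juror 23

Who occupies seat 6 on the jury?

7

Removed: #2, #9, #16, #18, #20, #23.
Seating in order: seats 1–6 → #1, #3, #4, #5, #6, #7.
So seat 6 is #7.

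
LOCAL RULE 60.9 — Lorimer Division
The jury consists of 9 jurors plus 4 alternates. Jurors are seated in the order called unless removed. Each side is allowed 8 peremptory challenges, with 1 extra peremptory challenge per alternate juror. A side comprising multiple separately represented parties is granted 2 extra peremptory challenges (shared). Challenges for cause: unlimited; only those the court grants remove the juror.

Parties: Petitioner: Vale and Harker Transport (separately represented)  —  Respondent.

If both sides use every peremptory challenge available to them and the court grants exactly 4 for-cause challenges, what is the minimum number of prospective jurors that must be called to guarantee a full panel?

43

Seats to fill: 9 + 4 alternates = 13.
Peremptories — Petitioner: 8 + 1×4 + 2 = 14; Respondent: 8 + 1×4 = 12; total 26.
For-cause removals: 4.
Minimum venire: 13 + 26 + 4 = 43.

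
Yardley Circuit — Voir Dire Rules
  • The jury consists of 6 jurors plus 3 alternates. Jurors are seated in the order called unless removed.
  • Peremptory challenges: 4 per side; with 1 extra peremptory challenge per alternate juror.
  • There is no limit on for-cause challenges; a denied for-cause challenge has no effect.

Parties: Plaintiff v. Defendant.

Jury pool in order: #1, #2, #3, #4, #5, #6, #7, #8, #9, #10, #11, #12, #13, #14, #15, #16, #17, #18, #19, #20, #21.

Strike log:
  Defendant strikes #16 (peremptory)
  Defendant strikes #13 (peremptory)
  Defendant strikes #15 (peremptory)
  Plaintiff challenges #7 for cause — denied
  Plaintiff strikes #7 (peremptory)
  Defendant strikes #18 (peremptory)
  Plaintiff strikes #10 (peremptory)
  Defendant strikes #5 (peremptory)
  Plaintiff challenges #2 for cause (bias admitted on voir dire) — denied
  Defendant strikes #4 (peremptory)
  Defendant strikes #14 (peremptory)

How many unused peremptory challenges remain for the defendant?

Defendant allotment: 4 base + 1 × 3 alternates = 7.
Defendant peremptories used: #16, #13, #15, #18, #5, #4, #14 — 7.
Remaining: 7 − 7 = 0.

0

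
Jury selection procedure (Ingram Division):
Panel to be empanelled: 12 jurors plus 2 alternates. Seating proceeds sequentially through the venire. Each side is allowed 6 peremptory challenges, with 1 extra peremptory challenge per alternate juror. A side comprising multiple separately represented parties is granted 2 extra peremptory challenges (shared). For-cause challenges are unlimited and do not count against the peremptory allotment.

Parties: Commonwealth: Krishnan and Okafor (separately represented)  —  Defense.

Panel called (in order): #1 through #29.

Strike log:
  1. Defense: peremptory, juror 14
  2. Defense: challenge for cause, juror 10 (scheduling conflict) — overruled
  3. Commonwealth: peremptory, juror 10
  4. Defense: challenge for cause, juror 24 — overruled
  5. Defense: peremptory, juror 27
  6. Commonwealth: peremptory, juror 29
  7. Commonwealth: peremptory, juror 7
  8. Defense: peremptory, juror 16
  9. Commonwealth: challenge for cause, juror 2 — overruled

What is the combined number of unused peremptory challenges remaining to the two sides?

12

Commonwealth allotment: 6 base + 1 × 2 alternates + 2 multi-party = 10. Defense allotment: 6 base + 1 × 2 alternates = 8.
Commonwealth peremptories used: #10, #29, #7 — 3 (the for-cause on #2 doesn't count).
Defense peremptories used: #14, #27, #16 — 3 (for-cause on #10, #24 don't count).
Remaining: (10 − 3) + (8 − 3) = 12.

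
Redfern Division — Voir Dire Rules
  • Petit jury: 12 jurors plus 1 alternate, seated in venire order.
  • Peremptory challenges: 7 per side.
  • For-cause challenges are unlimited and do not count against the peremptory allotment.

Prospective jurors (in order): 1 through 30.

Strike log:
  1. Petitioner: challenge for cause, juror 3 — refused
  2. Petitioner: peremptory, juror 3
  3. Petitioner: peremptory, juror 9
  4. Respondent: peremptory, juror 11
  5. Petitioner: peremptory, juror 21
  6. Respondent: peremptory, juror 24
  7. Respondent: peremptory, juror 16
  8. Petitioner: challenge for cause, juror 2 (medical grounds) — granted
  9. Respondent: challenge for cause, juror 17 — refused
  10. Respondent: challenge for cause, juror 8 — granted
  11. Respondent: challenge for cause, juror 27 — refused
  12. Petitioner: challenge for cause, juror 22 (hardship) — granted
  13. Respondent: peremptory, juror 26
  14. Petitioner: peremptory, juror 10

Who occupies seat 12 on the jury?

Removed: #2, #3, #8, #9, #10, #11, #16, #21, #22, #24, #26. (#17, #27 stay — for-cause denied.)
Seating in order: seats 1–12 → #1, #4, #5, #6, #7, #12, #13, #14, #15, #17, #18, #19; alternates → #20.
So seat 12 is #19.

19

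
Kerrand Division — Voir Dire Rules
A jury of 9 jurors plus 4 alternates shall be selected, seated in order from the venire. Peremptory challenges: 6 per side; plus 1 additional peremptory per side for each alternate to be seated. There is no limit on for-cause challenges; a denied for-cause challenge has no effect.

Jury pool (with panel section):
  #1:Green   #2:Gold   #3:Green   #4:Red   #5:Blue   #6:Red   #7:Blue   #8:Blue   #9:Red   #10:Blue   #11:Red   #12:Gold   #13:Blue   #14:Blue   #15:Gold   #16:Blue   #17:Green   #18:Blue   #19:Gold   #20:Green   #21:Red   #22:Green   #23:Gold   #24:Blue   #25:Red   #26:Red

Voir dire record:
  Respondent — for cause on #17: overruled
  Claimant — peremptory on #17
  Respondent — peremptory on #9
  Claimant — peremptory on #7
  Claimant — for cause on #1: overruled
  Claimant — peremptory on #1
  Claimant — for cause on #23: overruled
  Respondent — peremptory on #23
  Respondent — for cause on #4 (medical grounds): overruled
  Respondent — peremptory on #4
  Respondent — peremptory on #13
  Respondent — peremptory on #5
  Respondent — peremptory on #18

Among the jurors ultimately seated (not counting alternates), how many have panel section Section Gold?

Removed: #1, #4, #5, #7, #9, #13, #17, #18, #23.
Seated jurors 1–9: #2, #3, #6, #8, #10, #11, #12, #14, #15 (alternates #16, #19, #20, #21 not counted).
Of those, in Section Gold: #2, #12, #15 → 3.

3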